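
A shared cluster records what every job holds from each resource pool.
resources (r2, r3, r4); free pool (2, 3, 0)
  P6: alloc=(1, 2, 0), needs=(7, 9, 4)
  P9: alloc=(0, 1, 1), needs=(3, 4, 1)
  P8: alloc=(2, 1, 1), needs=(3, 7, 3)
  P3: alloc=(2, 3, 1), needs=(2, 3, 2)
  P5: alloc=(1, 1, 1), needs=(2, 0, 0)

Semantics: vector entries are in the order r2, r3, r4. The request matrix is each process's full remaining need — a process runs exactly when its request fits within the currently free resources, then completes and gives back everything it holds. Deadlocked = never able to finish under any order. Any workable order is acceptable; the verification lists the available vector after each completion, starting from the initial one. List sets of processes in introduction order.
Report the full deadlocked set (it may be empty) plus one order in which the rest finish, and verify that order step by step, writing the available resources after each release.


Nothing here is deadlocked.
Key observation: P5 can run right away; the returned allocation unlocks the remaining processes in turn.
A valid finishing order for the others: P5, P9, P3, P8, P6. Verifying each step:
  pool = (2, 3, 0)
  P5 needs (2, 0, 0) <= (2, 3, 0) -> finishes; pool += (1, 1, 1) = (3, 4, 1)
  P9 needs (3, 4, 1) <= (3, 4, 1) -> finishes; pool += (0, 1, 1) = (3, 5, 2)
  P3 needs (2, 3, 2) <= (3, 5, 2) -> finishes; pool += (2, 3, 1) = (5, 8, 3)
  P8 needs (3, 7, 3) <= (5, 8, 3) -> finishes; pool += (2, 1, 1) = (7, 9, 4)
  P6 needs (7, 9, 4) <= (7, 9, 4) -> finishes; pool += (1, 2, 0) = (8, 11, 4)


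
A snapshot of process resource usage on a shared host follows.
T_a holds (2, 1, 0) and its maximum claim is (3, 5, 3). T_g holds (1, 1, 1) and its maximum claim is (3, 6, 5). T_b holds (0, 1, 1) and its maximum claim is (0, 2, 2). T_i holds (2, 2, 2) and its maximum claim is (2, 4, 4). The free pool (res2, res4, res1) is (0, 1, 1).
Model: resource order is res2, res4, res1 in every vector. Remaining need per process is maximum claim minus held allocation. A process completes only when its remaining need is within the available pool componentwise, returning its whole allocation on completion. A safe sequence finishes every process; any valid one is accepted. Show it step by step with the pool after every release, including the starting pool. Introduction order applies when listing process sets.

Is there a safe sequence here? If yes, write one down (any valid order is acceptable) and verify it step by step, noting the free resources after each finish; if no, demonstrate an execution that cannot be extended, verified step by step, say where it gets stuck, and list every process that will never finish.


SAFE. One safe sequence: T_b, T_i, T_a, T_g.
Key observation: reading the order forward, T_b is the first process whose need (0, 1, 1) meets the free pool (0, 1, 1) exactly on a resource it requests.
Verifying each step:
  pool = (0, 1, 1)
  run T_b (needs (0, 1, 1), free (0, 1, 1)); after release of (0, 1, 1) the pool is (0, 2, 2)
  run T_i (needs (0, 2, 2), free (0, 2, 2)); after release of (2, 2, 2) the pool is (2, 4, 4)
  run T_a (needs (1, 4, 3), free (2, 4, 4)); after release of (2, 1, 0) the pool is (4, 5, 4)
  run T_g (needs (2, 5, 4), free (4, 5, 4)); after release of (1, 1, 1) the pool is (5, 6, 5)


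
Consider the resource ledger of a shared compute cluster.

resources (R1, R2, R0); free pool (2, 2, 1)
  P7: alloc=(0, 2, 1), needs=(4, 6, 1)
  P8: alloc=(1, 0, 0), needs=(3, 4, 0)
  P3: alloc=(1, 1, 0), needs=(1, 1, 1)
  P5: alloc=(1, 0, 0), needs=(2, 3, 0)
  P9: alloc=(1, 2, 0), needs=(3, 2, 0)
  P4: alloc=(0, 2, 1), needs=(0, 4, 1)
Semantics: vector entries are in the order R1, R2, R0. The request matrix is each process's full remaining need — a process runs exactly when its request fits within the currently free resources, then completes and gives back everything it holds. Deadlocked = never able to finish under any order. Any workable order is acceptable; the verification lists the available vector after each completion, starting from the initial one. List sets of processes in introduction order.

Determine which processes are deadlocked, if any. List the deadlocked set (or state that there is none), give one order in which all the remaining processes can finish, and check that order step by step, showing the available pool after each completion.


The deadlocked set is empty.
Key observation: the pool covers P3 at once, and every later process fits after earlier releases.
The rest can finish in the order P3, P5, P9, P8, P4, P7. Verifying each step:
  pool = (2, 2, 1)
  P3: need (1, 1, 1) fits (2, 2, 1); releases (1, 1, 0), pool now (3, 3, 1)
  P5: need (2, 3, 0) fits (3, 3, 1); releases (1, 0, 0), pool now (4, 3, 1)
  P9: need (3, 2, 0) fits (4, 3, 1); releases (1, 2, 0), pool now (5, 5, 1)
  P8: need (3, 4, 0) fits (5, 5, 1); releases (1, 0, 0), pool now (6, 5, 1)
  P4: need (0, 4, 1) fits (6, 5, 1); releases (0, 2, 1), pool now (6, 7, 2)
  P7: need (4, 6, 1) fits (6, 7, 2); releases (0, 2, 1), pool now (6, 9, 3)


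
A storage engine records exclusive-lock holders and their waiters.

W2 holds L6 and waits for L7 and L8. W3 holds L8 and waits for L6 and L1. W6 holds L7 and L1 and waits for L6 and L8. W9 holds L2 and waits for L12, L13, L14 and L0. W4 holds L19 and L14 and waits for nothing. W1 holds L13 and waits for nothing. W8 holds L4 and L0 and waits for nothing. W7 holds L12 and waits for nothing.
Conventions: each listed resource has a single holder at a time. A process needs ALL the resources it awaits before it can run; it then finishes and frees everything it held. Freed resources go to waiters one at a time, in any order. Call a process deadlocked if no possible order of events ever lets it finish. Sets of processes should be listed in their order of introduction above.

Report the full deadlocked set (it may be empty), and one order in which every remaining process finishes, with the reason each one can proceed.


Deadlocked set: W2, W3 and W6.
Key observation: the cycle W2 -> W3 -> W2 can never break — each member waits on the next; W6 is caught in further circular waits.
One completion order for the rest: W8, W4, W1, W7, W9.
Verifying each step:
  W8 waits on nothing -> runs at once and releases L4 and L0
  W4 waits on nothing -> runs at once and releases L19 and L14
  W1 waits on nothing -> runs at once and releases L13
  W7 waits on nothing -> runs at once and releases L12
  W9: everything it awaited (L12, L13, L14 and L0) is free; runs, freeing L2


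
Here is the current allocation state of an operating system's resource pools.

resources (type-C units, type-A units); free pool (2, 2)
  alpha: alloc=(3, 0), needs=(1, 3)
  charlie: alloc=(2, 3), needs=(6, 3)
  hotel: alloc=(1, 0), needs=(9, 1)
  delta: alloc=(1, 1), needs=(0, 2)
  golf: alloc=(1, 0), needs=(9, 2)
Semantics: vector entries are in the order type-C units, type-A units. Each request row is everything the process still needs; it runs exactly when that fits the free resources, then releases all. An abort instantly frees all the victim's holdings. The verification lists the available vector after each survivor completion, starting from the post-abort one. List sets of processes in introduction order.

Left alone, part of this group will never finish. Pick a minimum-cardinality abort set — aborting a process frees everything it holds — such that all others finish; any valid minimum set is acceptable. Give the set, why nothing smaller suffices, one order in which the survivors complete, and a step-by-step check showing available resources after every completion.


Abort golf.
Key observation: the returned (1, 0) from golf is what brings hotel — unrunnable before, under any order — into play at step 4.
No smaller set exists: with zero aborts the deadlock remains.
One survivor order: delta, alpha, charlie, hotel. Check, step by step (post-abort pool first):
  pool = (3, 2)
  delta needs (0, 2) <= (3, 2) -> finishes; pool += (1, 1) = (4, 3)
  alpha needs (1, 3) <= (4, 3) -> finishes; pool += (3, 0) = (7, 3)
  charlie needs (6, 3) <= (7, 3) -> finishes; pool += (2, 3) = (9, 6)
  hotel needs (9, 1) <= (9, 6) -> finishes; pool += (1, 0) = (10, 6)


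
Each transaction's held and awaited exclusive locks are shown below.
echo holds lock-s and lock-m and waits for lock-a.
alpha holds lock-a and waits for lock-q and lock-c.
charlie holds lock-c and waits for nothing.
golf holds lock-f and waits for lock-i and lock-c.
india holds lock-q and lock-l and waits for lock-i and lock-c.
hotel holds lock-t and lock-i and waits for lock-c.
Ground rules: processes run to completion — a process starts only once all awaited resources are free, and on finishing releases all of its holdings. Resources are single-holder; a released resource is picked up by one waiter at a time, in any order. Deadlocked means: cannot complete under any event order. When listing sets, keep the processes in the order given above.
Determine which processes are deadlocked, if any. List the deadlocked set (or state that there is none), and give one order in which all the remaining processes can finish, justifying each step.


The deadlocked set is empty.
Key observation: the wait relation is loop-free; peeling off processes with no waits unwinds the whole state.
A valid finishing order for the others: charlie, hotel, india, golf, alpha, echo.
Walking it through:
  run charlie (it waits on nothing); releases lock-c
  hotel: everything it awaited (lock-c) is free; runs, freeing lock-t and lock-i
  india: everything it awaited (lock-i and lock-c) is free; runs, freeing lock-q and lock-l
  golf: everything it awaited (lock-i and lock-c) is free; runs, freeing lock-f
  alpha: everything it awaited (lock-q and lock-c) is free; runs, freeing lock-a
  echo: everything it awaited (lock-a) is free; runs, freeing lock-s and lock-m


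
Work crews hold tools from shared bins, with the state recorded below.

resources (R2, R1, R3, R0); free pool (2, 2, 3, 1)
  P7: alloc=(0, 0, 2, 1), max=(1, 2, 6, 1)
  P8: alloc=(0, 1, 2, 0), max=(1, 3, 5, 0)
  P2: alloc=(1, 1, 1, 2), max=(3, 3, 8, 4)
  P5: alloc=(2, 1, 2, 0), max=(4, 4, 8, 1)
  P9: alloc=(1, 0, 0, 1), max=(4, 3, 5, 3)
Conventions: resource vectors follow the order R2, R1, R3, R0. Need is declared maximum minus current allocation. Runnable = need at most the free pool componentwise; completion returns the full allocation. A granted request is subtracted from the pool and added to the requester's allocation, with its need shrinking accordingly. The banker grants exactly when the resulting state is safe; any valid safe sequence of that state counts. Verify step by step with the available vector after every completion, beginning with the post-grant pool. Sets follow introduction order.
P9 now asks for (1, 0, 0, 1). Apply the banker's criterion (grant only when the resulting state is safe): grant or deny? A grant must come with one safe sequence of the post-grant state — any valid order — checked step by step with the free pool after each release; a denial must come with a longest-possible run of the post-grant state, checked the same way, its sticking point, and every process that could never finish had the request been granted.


DENY. Granting would leave the state unsafe.
Key observation: after P8, P7 complete, (1, 3, 7, 1) is the best the pool ever gets, yet each leftover process wants more R2.
Pretend the grant happened; the run P8, P7 goes as far as possible. Check, step by step:
  pool = (1, 2, 3, 0)
  run P8 (needs (1, 2, 3, 0), free (1, 2, 3, 0)); after release of (0, 1, 2, 0) the pool is (1, 3, 5, 0)
  run P7 (needs (1, 2, 4, 0), free (1, 3, 5, 0)); after release of (0, 0, 2, 1) the pool is (1, 3, 7, 1)
  P2 cannot run: need (2, 2, 7, 2) vs free (1, 3, 7, 1) (insufficient R2 and R0)
  P5 cannot run: need (2, 3, 6, 1) vs free (1, 3, 7, 1) (insufficient R2)
  P9 cannot run: need (2, 3, 5, 1) vs free (1, 3, 7, 1) (insufficient R2)
Had the request been granted, P2, P5 and P9 could never finish.


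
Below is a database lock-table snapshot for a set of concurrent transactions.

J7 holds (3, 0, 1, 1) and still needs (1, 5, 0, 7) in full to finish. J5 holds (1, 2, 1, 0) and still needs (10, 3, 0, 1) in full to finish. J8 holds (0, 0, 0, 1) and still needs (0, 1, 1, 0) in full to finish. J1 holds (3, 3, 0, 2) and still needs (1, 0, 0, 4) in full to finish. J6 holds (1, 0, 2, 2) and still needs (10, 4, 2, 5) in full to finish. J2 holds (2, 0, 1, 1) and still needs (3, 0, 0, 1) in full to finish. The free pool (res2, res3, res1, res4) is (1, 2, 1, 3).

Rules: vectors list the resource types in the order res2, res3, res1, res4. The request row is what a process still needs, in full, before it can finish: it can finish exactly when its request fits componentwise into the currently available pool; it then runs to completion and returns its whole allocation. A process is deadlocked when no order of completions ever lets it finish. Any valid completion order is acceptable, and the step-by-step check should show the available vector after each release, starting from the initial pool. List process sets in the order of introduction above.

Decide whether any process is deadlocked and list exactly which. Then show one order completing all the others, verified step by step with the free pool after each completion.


Deadlocked: J5 and J6.
Key observation: J8, J1, J2, J7 can finish, but then (9, 5, 3, 8) is all there is, and the blocked group's res2 demands exceed it.
One completion order for the rest: J8, J1, J2, J7. Check, step by step:
  pool = (1, 2, 1, 3)
  J8 needs (0, 1, 1, 0) <= (1, 2, 1, 3) -> finishes; pool += (0, 0, 0, 1) = (1, 2, 1, 4)
  J1 needs (1, 0, 0, 4) <= (1, 2, 1, 4) -> finishes; pool += (3, 3, 0, 2) = (4, 5, 1, 6)
  J2 needs (3, 0, 0, 1) <= (4, 5, 1, 6) -> finishes; pool += (2, 0, 1, 1) = (6, 5, 2, 7)
  J7 needs (1, 5, 0, 7) <= (6, 5, 2, 7) -> finishes; pool += (3, 0, 1, 1) = (9, 5, 3, 8)
None of the blocked processes ever fits:
  J5 cannot run: need (10, 3, 0, 1) vs free (9, 5, 3, 8) (insufficient res2)
  J6 cannot run: need (10, 4, 2, 5) vs free (9, 5, 3, 8) (insufficient res2)


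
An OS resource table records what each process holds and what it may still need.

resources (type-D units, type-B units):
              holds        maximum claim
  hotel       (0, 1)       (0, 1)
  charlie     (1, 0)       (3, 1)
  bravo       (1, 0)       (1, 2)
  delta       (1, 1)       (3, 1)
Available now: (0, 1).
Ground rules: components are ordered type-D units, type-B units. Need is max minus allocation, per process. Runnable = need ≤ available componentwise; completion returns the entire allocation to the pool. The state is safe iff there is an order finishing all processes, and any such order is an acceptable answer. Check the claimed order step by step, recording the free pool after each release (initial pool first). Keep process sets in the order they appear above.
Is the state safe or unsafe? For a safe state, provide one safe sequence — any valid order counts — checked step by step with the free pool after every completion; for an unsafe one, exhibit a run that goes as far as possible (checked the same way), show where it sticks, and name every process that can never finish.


UNSAFE — no complete ordering exists.
Key observation: once hotel, bravo finish, the pool peaks at (1, 2) — and every remaining process still needs more type-D units than that.
A maximal execution: hotel, bravo — then nothing else fits. Check, step by step:
  pool = (0, 1)
  hotel: need (0, 0) fits (0, 1); releases (0, 1), pool now (0, 2)
  bravo: need (0, 2) fits (0, 2); releases (1, 0), pool now (1, 2)
  charlie cannot run: need (2, 1) vs free (1, 2) (insufficient type-D units)
  delta cannot run: need (2, 0) vs free (1, 2) (insufficient type-D units)
Never able to finish: charlie and delta.


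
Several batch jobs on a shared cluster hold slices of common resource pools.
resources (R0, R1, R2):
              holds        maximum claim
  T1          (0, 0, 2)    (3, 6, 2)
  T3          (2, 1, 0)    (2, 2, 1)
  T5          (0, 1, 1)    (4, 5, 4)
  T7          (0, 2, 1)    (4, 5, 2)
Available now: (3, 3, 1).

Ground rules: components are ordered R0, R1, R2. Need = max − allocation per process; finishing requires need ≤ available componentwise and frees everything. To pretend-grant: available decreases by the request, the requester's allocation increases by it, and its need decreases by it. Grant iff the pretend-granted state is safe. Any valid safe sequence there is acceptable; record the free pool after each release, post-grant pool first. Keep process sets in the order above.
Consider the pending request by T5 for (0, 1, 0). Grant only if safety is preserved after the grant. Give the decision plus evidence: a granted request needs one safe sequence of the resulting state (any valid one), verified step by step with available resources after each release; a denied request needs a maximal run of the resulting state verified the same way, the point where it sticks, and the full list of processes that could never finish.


DENY: after the grant no complete ordering would exist.
Key observation: after T3, T7 the pool peaks at (5, 5, 2), and each blocked process is short somewhere: T1 on R1; T5 on R2.
On the post-grant state, T3, T7 is a maximal run — nothing extends it. Walking it through:
  pool = (3, 2, 1)
  T3: need (0, 1, 1) fits (3, 2, 1); releases (2, 1, 0), pool now (5, 3, 1)
  T7: need (4, 3, 1) fits (5, 3, 1); releases (0, 2, 1), pool now (5, 5, 2)
  T1 still needs (3, 6, 0) but only (5, 5, 2) is free — short on R1
  T5 still needs (4, 3, 3) but only (5, 5, 2) is free — short on R2
Had the request been granted, T1 and T5 could never finish.


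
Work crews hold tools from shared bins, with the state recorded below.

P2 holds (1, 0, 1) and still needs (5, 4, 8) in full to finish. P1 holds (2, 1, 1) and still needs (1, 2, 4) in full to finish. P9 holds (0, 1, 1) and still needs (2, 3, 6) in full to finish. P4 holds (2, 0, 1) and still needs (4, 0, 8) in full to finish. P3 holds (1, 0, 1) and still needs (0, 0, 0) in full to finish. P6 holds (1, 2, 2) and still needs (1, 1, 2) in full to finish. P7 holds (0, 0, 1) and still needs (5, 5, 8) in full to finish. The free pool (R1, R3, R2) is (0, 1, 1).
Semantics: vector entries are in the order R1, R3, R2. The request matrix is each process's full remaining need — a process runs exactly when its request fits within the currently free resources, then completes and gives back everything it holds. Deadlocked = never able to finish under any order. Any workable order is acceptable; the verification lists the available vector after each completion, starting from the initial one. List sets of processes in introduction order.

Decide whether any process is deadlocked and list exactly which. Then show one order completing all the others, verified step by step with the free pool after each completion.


Deadlocked: P2, P9, P4 and P7.
Key observation: P3, P6, P1 can finish, but then (4, 4, 5) is all there is, and the blocked group's R2 demands exceed it.
The rest can finish in the order P3, P6, P1. Check, step by step:
  pool = (0, 1, 1)
  run P3 (needs (0, 0, 0), free (0, 1, 1)); after release of (1, 0, 1) the pool is (1, 1, 2)
  run P6 (needs (1, 1, 2), free (1, 1, 2)); after release of (1, 2, 2) the pool is (2, 3, 4)
  run P1 (needs (1, 2, 4), free (2, 3, 4)); after release of (2, 1, 1) the pool is (4, 4, 5)
None of the blocked processes ever fits:
  blocked: P2 wants (5, 4, 8), pool (4, 4, 5) — not enough R1 and R2
  blocked: P9 wants (2, 3, 6), pool (4, 4, 5) — not enough R2
  blocked: P4 wants (4, 0, 8), pool (4, 4, 5) — not enough R2
  blocked: P7 wants (5, 5, 8), pool (4, 4, 5) — not enough R1, R3 and R2


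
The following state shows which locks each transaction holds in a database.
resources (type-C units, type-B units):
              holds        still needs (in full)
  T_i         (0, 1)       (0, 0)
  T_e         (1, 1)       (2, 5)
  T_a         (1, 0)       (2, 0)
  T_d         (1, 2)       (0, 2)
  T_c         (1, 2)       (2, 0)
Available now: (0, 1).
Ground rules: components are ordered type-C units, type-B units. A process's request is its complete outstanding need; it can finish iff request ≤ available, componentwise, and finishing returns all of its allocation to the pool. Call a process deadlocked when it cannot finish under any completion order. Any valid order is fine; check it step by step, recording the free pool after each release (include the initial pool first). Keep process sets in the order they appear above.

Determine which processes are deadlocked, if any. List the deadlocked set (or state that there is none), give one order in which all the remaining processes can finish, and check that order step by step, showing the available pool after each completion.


The deadlocked set is T_e, T_a and T_c.
Key observation: the pool after T_i, T_d is (1, 4); every surviving request exceeds it in type-C units, so progress ends there.
A valid finishing order for the others: T_i, T_d. Walking it through:
  pool = (0, 1)
  T_i: need (0, 0) fits (0, 1); releases (0, 1), pool now (0, 2)
  T_d: need (0, 2) fits (0, 2); releases (1, 2), pool now (1, 4)
The blocked processes can never fit:
  blocked: T_e wants (2, 5), pool (1, 4) — not enough type-C units and type-B units
  blocked: T_a wants (2, 0), pool (1, 4) — not enough type-C units
  blocked: T_c wants (2, 0), pool (1, 4) — not enough type-C units


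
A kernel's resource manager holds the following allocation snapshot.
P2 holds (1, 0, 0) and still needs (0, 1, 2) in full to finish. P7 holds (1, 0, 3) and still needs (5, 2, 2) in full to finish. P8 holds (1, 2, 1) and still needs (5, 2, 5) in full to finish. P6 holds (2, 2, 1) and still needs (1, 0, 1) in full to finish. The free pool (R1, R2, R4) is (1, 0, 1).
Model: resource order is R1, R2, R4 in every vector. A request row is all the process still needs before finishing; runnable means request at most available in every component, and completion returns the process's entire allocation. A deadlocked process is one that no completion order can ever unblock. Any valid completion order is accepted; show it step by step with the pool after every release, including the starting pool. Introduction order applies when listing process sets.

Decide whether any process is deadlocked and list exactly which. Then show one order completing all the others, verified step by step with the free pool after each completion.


Deadlocked: P7 and P8.
Key observation: the pool after P6, P2 is (4, 2, 2); every surviving request exceeds it in R1, so progress ends there.
The rest can finish in the order P6, P2. Walking it through:
  pool = (1, 0, 1)
  P6 needs (1, 0, 1) <= (1, 0, 1) -> finishes; pool += (2, 2, 1) = (3, 2, 2)
  P2 needs (0, 1, 2) <= (3, 2, 2) -> finishes; pool += (1, 0, 0) = (4, 2, 2)
The blocked processes can never fit:
  blocked: P7 wants (5, 2, 2), pool (4, 2, 2) — not enough R1
  blocked: P8 wants (5, 2, 5), pool (4, 2, 2) — not enough R1 and R4


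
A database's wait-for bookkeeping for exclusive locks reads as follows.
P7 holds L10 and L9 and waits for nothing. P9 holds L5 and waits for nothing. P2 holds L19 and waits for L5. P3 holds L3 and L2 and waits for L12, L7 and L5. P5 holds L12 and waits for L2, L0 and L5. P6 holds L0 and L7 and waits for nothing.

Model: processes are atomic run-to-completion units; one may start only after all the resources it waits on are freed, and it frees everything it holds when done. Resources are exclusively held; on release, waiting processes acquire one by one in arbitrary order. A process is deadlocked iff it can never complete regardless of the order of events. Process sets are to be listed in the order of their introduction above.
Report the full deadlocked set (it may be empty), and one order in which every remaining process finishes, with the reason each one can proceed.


The deadlocked set is P3 and P5.
Key observation: nobody on the ring P3 -> P5 -> P3 can start until another member finishes, which never happens; no other process is dragged down with it.
A valid finishing order for the others: P6, P9, P2, P7.
Walking it through:
  P6: no waits; runs immediately, freeing L0 and L7
  P9: no waits; runs immediately, freeing L5
  P2: everything it awaited (L5) is free; runs, freeing L19
  P7: no waits; runs immediately, freeing L10 and L9


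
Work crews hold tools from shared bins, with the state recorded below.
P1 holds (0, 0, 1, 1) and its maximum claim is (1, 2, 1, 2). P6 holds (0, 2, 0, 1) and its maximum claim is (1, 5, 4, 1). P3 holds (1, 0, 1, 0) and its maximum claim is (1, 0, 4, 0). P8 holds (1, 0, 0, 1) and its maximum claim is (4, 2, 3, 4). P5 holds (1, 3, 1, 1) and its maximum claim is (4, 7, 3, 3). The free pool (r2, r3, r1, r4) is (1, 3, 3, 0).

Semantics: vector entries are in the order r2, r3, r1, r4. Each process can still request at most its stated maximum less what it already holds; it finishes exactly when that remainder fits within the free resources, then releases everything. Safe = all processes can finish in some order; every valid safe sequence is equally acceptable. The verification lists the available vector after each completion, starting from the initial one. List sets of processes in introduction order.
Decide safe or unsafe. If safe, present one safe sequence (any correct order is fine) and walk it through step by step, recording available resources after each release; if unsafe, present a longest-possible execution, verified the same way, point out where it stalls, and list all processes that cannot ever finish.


UNSAFE — no complete ordering exists.
Key observation: after P3, P6, P1 complete, (2, 5, 5, 2) is the best the pool ever gets, yet each leftover process wants more r2.
The run P3, P6, P1 cannot be extended any further. Step-by-step check:
  pool = (1, 3, 3, 0)
  run P3 (needs (0, 0, 3, 0), free (1, 3, 3, 0)); after release of (1, 0, 1, 0) the pool is (2, 3, 4, 0)
  run P6 (needs (1, 3, 4, 0), free (2, 3, 4, 0)); after release of (0, 2, 0, 1) the pool is (2, 5, 4, 1)
  run P1 (needs (1, 2, 0, 1), free (2, 5, 4, 1)); after release of (0, 0, 1, 1) the pool is (2, 5, 5, 2)
  P8 cannot run: need (3, 2, 3, 3) vs free (2, 5, 5, 2) (insufficient r2 and r4)
  P5 cannot run: need (3, 4, 2, 2) vs free (2, 5, 5, 2) (insufficient r2)
Permanently blocked: P8 and P5.


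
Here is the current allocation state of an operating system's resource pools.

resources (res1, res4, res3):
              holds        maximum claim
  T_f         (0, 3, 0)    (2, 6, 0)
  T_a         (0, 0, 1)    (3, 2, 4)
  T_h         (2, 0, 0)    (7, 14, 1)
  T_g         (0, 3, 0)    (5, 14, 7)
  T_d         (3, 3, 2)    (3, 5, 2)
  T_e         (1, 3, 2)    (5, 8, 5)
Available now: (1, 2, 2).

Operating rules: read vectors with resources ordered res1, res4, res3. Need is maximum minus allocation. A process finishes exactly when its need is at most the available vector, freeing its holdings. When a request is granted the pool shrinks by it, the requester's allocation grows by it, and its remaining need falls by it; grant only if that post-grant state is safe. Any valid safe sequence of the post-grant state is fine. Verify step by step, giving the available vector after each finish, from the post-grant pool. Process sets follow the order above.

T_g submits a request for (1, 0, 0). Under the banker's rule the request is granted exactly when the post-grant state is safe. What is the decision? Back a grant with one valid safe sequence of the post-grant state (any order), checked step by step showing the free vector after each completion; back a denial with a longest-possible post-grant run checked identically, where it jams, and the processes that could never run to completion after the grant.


DENY. Granting would leave the state unsafe.
Key observation: res1 is the bottleneck — with T_d, T_a, T_f done the pool holds (3, 8, 5), short of every remaining need.
Pretend the grant happened; the run T_d, T_a, T_f goes as far as possible. Check, step by step:
  pool = (0, 2, 2)
  T_d needs (0, 2, 0) <= (0, 2, 2) -> finishes; pool += (3, 3, 2) = (3, 5, 4)
  T_a needs (3, 2, 3) <= (3, 5, 4) -> finishes; pool += (0, 0, 1) = (3, 5, 5)
  T_f needs (2, 3, 0) <= (3, 5, 5) -> finishes; pool += (0, 3, 0) = (3, 8, 5)
  T_h cannot run: need (5, 14, 1) vs free (3, 8, 5) (insufficient res1 and res4)
  T_g cannot run: need (4, 11, 7) vs free (3, 8, 5) (insufficient res1, res4 and res3)
  T_e cannot run: need (4, 5, 3) vs free (3, 8, 5) (insufficient res1)
Post-grant, the permanently blocked set is T_h, T_g and T_e.


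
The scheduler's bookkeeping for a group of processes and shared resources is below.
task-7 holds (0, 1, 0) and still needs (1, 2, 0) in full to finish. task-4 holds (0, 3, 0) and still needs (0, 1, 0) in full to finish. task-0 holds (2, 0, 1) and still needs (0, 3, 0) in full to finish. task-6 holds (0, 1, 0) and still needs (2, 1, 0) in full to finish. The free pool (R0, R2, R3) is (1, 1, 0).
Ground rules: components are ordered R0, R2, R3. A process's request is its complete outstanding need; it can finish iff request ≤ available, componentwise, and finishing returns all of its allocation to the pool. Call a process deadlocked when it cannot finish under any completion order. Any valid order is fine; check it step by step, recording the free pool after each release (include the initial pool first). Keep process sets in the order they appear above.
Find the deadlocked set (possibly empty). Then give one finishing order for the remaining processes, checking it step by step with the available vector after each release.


Nothing here is deadlocked.
Key observation: beginning at task-4, releases accumulate fast enough that every process eventually fits.
A valid finishing order for the others: task-4, task-0, task-6, task-7. Walking it through:
  pool = (1, 1, 0)
  run task-4 (needs (0, 1, 0), free (1, 1, 0)); after release of (0, 3, 0) the pool is (1, 4, 0)
  run task-0 (needs (0, 3, 0), free (1, 4, 0)); after release of (2, 0, 1) the pool is (3, 4, 1)
  run task-6 (needs (2, 1, 0), free (3, 4, 1)); after release of (0, 1, 0) the pool is (3, 5, 1)
  run task-7 (needs (1, 2, 0), free (3, 5, 1)); after release of (0, 1, 0) the pool is (3, 6, 1)


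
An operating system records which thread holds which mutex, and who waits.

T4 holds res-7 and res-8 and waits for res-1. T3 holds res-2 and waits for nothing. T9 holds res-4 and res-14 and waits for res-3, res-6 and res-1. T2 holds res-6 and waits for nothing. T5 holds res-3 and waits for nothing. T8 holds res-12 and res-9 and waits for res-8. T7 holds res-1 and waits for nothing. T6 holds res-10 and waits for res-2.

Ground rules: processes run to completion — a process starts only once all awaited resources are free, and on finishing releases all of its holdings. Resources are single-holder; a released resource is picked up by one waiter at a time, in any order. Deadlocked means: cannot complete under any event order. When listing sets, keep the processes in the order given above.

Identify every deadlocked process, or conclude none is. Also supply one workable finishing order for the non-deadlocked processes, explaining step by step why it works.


The deadlocked set is empty.
Key observation: no waiting chain loops back on itself — every chain ends at a process that waits on nothing, so everyone eventually runs.
A valid finishing order for the others: T7, T3, T5, T4, T6, T8, T2, T9.
Walking it through:
  run T7 (it waits on nothing); releases res-1
  run T3 (it waits on nothing); releases res-2
  run T5 (it waits on nothing); releases res-3
  T4 waits on res-1 — all released -> runs and releases res-7 and res-8
  T6 waits on res-2 — all released -> runs and releases res-10
  T8 waits on res-8 — all released -> runs and releases res-12 and res-9
  run T2 (it waits on nothing); releases res-6
  T9 waits on res-3, res-6 and res-1 — all released -> runs and releases res-4 and res-14


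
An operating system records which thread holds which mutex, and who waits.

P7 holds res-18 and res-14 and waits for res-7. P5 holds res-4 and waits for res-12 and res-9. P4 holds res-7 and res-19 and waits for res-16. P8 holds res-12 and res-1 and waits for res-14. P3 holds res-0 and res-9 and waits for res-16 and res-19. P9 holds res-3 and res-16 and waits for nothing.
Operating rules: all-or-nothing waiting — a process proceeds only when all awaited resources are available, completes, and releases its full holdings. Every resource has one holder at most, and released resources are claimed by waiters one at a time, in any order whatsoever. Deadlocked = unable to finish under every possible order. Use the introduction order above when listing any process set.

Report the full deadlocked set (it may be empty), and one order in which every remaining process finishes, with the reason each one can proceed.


No process is deadlocked.
Key observation: the waits form no ring: some process can always run, and its releases unblock the others one by one.
The rest can finish in the order P9, P4, P7, P8, P3, P5.
Verifying each step:
  P9 waits on nothing -> runs at once and releases res-3 and res-16
  P4: everything it awaited (res-16) is free; runs, freeing res-7 and res-19
  P7: everything it awaited (res-7) is free; runs, freeing res-18 and res-14
  P8: everything it awaited (res-14) is free; runs, freeing res-12 and res-1
  P3: everything it awaited (res-16 and res-19) is free; runs, freeing res-0 and res-9
  P5: everything it awaited (res-12 and res-9) is free; runs, freeing res-4


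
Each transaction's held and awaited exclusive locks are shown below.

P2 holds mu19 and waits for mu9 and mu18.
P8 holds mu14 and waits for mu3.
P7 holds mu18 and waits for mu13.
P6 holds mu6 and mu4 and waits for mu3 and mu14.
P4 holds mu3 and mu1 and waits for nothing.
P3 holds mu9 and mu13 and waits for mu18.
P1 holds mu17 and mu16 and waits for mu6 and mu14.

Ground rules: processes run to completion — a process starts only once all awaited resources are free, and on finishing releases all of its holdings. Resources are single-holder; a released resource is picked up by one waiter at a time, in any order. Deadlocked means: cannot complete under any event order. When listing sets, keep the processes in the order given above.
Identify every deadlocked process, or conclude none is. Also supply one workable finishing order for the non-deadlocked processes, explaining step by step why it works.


Deadlocked: P2, P7 and P3.
Key observation: the knot is the closed ring of waits P7 -> P3 -> P7; P2 waits into the deadlock from upstream.
One completion order for the rest: P4, P8, P6, P1.
Step-by-step check:
  run P4 (it waits on nothing); releases mu3 and mu1
  P8: everything it awaited (mu3) is free; runs, freeing mu14
  P6: everything it awaited (mu3 and mu14) is free; runs, freeing mu6 and mu4
  P1: everything it awaited (mu6 and mu14) is free; runs, freeing mu17 and mu16


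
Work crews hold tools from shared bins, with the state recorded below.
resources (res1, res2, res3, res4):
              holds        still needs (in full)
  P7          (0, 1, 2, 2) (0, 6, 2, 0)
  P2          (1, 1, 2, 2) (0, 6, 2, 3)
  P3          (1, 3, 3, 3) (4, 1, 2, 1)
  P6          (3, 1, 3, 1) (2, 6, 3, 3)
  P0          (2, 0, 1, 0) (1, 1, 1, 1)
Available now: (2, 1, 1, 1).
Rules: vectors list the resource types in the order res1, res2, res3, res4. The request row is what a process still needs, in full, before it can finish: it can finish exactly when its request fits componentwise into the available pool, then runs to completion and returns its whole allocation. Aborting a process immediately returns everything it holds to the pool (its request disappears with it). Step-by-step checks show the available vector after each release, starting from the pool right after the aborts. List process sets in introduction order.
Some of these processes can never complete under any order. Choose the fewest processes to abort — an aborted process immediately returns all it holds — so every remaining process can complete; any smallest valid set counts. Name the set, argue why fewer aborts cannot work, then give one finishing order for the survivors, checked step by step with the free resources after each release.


Abort P2 and P6.
Key observation: before aborting P2 and P6, P7 was permanently blocked — no order could ever run it; afterwards it completes at step 3.
Why nothing smaller works — every single abort fails: P7 alone leaves P2 blocked (short on res2); P2 alone leaves P7 blocked (short on res2); P3 alone leaves P7 blocked (short on res2); P6 alone leaves P7 blocked (short on res2); P0 alone leaves P7 blocked (short on res2).
The survivors complete as P0, P3, P7. Walking it through (starting from the post-abort pool):
  pool = (6, 3, 6, 4)
  run P0 (needs (1, 1, 1, 1), free (6, 3, 6, 4)); after release of (2, 0, 1, 0) the pool is (8, 3, 7, 4)
  run P3 (needs (4, 1, 2, 1), free (8, 3, 7, 4)); after release of (1, 3, 3, 3) the pool is (9, 6, 10, 7)
  run P7 (needs (0, 6, 2, 0), free (9, 6, 10, 7)); after release of (0, 1, 2, 2) the pool is (9, 7, 12, 9)


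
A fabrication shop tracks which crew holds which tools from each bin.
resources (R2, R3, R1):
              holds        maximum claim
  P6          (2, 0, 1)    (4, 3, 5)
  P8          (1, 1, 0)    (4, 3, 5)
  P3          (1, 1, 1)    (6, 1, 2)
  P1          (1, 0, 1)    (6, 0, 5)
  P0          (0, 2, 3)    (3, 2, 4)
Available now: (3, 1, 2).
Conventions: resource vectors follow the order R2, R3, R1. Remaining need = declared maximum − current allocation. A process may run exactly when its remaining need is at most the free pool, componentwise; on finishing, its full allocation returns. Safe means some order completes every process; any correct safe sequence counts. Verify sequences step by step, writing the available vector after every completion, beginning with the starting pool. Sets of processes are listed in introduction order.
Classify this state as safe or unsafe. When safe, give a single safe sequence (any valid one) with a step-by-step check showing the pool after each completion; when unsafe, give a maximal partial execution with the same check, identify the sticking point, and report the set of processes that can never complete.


SAFE — a valid safe sequence is P0, P8, P6, P3, P1.
Key observation: the first exact fit in this order is P0 — it needs (3, 0, 1) with (3, 1, 2) free, meeting a requested resource to the last unit.
Step-by-step check:
  pool = (3, 1, 2)
  P0 needs (3, 0, 1) <= (3, 1, 2) -> finishes; pool += (0, 2, 3) = (3, 3, 5)
  P8 needs (3, 2, 5) <= (3, 3, 5) -> finishes; pool += (1, 1, 0) = (4, 4, 5)
  P6 needs (2, 3, 4) <= (4, 4, 5) -> finishes; pool += (2, 0, 1) = (6, 4, 6)
  P3 needs (5, 0, 1) <= (6, 4, 6) -> finishes; pool += (1, 1, 1) = (7, 5, 7)
  P1 needs (5, 0, 4) <= (7, 5, 7) -> finishes; pool += (1, 0, 1) = (8, 5, 8)


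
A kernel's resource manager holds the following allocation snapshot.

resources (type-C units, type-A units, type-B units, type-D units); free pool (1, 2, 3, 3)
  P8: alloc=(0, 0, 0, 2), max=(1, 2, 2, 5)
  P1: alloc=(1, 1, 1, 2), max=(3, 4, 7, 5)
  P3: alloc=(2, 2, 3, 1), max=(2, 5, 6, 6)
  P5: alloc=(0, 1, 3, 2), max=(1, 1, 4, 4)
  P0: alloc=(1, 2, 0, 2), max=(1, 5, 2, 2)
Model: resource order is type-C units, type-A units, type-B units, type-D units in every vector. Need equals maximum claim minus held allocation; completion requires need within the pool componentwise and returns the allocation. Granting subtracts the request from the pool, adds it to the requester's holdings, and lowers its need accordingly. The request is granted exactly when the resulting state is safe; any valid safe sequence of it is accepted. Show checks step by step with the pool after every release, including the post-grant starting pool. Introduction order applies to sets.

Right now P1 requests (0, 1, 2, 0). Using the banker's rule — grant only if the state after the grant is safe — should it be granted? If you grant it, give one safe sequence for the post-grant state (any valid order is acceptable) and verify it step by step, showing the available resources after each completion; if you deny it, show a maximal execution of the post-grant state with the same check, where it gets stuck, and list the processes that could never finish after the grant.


DENY. Granting would leave the state unsafe.
Key observation: after P5, P8 the pool peaks at (1, 2, 4, 7), and each blocked process is short somewhere: P1 on type-C units; P3 on type-A units; P0 on type-A units.
Pretend the grant happened; the run P5, P8 goes as far as possible. Walking it through:
  pool = (1, 1, 1, 3)
  P5: need (1, 0, 1, 2) fits (1, 1, 1, 3); releases (0, 1, 3, 2), pool now (1, 2, 4, 5)
  P8: need (1, 2, 2, 3) fits (1, 2, 4, 5); releases (0, 0, 0, 2), pool now (1, 2, 4, 7)
  blocked: P1 wants (2, 2, 4, 3), pool (1, 2, 4, 7) — not enough type-C units
  blocked: P3 wants (0, 3, 3, 5), pool (1, 2, 4, 7) — not enough type-A units
  blocked: P0 wants (0, 3, 2, 0), pool (1, 2, 4, 7) — not enough type-A units
Processes that could never finish after the grant: P1, P3 and P0.
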